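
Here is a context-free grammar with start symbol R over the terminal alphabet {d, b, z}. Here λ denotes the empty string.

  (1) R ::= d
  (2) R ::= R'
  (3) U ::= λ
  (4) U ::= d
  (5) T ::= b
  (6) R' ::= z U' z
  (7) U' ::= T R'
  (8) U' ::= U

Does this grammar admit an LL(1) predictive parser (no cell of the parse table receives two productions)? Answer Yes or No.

Yes

FIRST(R) = {d, z}
FIRST(U) = {λ, d}
FIRST(T) = {b}
FIRST(R') = {z}
FIRST(U') = {λ, b, d}
FOLLOW(R) = {$}
FOLLOW(U) = {z}
FOLLOW(T) = {z}
FOLLOW(R') = {$, z}
FOLLOW(U') = {z}
Each cell of M receives at most one production.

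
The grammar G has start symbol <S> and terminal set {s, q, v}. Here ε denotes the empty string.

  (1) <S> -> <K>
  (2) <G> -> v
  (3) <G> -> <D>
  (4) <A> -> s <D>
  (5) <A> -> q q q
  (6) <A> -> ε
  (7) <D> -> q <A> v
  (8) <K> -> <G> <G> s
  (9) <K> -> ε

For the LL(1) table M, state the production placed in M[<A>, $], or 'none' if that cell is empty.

FIRST(<A>): from <A>->s <D> we get {s}; from <A>->q q q we get {q}; from <A>->ε we get {ε}. So FIRST(<A>) = {ε, q, s}.
FIRST(<D>): from <D>->q <A> v we get {q}. So FIRST(<D>) = {q}.
FIRST(<G>): from <G>->v we get {v}; from <G>-><D> we get {q}. So FIRST(<G>) = {q, v}.
FIRST(<K>): from <K>-><G> <G> s we get {q, v}; from <K>->ε we get {ε}. So FIRST(<K>) = {ε, q, v}.
FIRST(<S>): from <S>-><K> we get {ε, q, v}. So FIRST(<S>) = {ε, q, v}.
FOLLOW(<S>) includes $ since <S> is the start symbol.
FOLLOW(<A>): in <D>->q <A> v, <A> is followed by v with FIRST {v}. Thus FOLLOW(<A>) = {v}.
For <A> -> s <D>: FIRST(s <D>) = {s}, so it goes in M[<A>, t] for t ∈ {s}.
For <A> -> q q q: FIRST(q q q) = {q}, so it goes in M[<A>, t] for t ∈ {q}.
For <A> -> ε: FIRST(ε) = {ε}, so it goes in M[<A>, t] for t ∈ {}; since ε ∈ FIRST, also for every t ∈ FOLLOW(<A>) = {v}.
None of these place a production in M[<A>, $].

none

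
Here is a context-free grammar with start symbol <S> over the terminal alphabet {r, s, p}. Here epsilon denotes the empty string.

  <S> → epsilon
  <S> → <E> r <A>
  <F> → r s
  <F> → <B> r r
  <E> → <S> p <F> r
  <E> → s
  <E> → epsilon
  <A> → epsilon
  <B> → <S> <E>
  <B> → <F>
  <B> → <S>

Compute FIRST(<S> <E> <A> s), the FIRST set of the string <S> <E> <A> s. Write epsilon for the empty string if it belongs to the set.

FIRST(<A>) = {epsilon}
FIRST(<S>) = {epsilon, p, r, s}  (via <E> r <A>)
FIRST(<E>) = {epsilon, p, r, s}  (via <S> p <F> r)
FIRST(<F>) = {p, r, s}  (via <B> r r)
FIRST(<B>) = {epsilon, p, r, s}  (via <S> <E>, <F>, <S>)
FIRST(<S> <E> <A> s): take FIRST of each symbol in turn, carrying on past any symbol whose FIRST contains epsilon; result {p, r, s}.

{p, r, s}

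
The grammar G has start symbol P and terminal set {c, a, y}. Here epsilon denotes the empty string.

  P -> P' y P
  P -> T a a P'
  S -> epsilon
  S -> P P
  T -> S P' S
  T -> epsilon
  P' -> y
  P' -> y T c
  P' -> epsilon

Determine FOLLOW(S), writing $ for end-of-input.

{a, c, y}

FIRST(P') = {epsilon, y}
FIRST(P) = {a, y}  (via P' y P, T a a P')
FIRST(S) = {epsilon, a, y}  (via P P)
FIRST(T) = {epsilon, a, y}  (via S P' S)
FOLLOW(P) includes $ since P is the start symbol.
FOLLOW(T): in P->T a a P', T is followed by a a P' with FIRST {a}; in P'->y T c, T is followed by c with FIRST {c}. Thus FOLLOW(T) = {a, c}.
FOLLOW(S): in T->S P' S (occurrence 1), S is followed by P' S with FIRST {epsilon, a, y}; in T->S P' S (occurrence 1), the suffix after S is nullable, so FOLLOW(S) ⊇ FOLLOW(T) = {a, c}; in T->S P' S (occurrence 2), the suffix after S is empty, so FOLLOW(S) ⊇ FOLLOW(T) = {a, c}. Thus FOLLOW(S) = {a, c, y}.
FOLLOW(P): in P->P' y P, the suffix after P is empty (adds nothing new); in S->P P (occurrence 1), P is followed by P with FIRST {a, y}; in S->P P (occurrence 2), the suffix after P is empty, so FOLLOW(P) ⊇ FOLLOW(S) = {a, c, y}. Thus FOLLOW(P) = {$, a, c, y}.
FOLLOW(P'): in P->P' y P, P' is followed by y P with FIRST {y}; in P->T a a P', the suffix after P' is empty, so FOLLOW(P') ⊇ FOLLOW(P) = {$, a, c, y}; in T->S P' S, P' is followed by S with FIRST {epsilon, a, y}; in T->S P' S, the suffix after P' is nullable, so FOLLOW(P') ⊇ FOLLOW(T) = {a, c}. Thus FOLLOW(P') = {$, a, c, y}.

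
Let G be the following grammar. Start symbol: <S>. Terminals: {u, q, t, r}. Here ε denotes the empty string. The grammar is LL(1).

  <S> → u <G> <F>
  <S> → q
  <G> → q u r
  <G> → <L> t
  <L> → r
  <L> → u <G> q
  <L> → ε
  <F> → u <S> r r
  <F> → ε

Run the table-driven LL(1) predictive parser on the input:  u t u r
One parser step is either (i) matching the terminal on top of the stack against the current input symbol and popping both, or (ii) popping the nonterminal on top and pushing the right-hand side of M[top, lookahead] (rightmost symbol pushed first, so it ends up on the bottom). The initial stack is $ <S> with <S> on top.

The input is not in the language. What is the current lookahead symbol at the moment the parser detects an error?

     Stack        Input      Action
  1  $ <S>        u t u r $  expand <S> → u <G> <F>
  2  $ <F> <G> u  u t u r $  match u
  3  $ <F> <G>    t u r $    expand <G> → <L> t
  4  $ <F> t <L>  t u r $    expand <L> → ε
  5  $ <F> t      t u r $    match t
  6  $ <F>        u r $      expand <F> → u <S> r r
  7  $ r r <S> u  u r $      match u
  8  $ r r <S>    r $        error: M[<S>, r] is empty

r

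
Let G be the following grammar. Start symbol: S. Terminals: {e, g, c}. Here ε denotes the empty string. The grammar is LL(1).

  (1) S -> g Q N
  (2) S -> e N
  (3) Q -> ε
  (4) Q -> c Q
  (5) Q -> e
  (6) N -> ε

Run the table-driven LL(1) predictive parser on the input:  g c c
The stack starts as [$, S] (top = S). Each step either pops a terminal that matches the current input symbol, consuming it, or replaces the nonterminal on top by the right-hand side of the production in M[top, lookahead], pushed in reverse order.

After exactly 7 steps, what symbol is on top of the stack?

step 1: stack=$ S  input=g c c $  — expand S -> g Q N
step 2: stack=$ N Q g  input=g c c $  — match g
step 3: stack=$ N Q  input=c c $  — expand Q -> c Q
step 4: stack=$ N Q c  input=c c $  — match c
step 5: stack=$ N Q  input=c $  — expand Q -> c Q
step 6: stack=$ N Q c  input=c $  — match c
step 7: stack=$ N Q  input=$  — expand Q -> ε
Stack after step 7: $ N (top = N).

N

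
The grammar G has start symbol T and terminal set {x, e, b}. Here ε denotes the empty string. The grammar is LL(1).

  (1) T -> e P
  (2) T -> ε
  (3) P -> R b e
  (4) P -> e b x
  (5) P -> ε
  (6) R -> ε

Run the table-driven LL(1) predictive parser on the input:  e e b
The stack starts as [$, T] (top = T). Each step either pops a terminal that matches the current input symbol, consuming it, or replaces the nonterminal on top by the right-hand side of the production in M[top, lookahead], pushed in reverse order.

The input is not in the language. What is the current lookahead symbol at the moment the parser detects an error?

$

step 1: stack=$ T  input=e e b $  — expand T -> e P
step 2: stack=$ P e  input=e e b $  — match e
step 3: stack=$ P  input=e b $  — expand P -> e b x
step 4: stack=$ x b e  input=e b $  — match e
step 5: stack=$ x b  input=b $  — match b
step 6: stack=$ x  input=$  — error: top is terminal x but lookahead is $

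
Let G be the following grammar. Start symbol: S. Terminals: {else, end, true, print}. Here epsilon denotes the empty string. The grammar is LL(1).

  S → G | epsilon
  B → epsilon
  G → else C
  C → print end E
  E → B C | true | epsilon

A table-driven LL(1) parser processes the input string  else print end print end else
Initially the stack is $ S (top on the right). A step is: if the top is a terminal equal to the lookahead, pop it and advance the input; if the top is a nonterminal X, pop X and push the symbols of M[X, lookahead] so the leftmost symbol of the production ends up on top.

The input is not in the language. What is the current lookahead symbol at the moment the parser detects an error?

      Stack          Input                            Action
   1  $ S            else print end print end else $  expand S → G
   2  $ G            else print end print end else $  expand G → else C
   3  $ C else       else print end print end else $  match else
   4  $ C            print end print end else $       expand C → print end E
   5  $ E end print  print end print end else $       match print
   6  $ E end        end print end else $             match end
   7  $ E            print end else $                 expand E → B C
   8  $ C B          print end else $                 expand B → epsilon
   9  $ C            print end else $                 expand C → print end E
  10  $ E end print  print end else $                 match print
  11  $ E end        end else $                       match end
  12  $ E            else $                           error: M[E, else] is empty

else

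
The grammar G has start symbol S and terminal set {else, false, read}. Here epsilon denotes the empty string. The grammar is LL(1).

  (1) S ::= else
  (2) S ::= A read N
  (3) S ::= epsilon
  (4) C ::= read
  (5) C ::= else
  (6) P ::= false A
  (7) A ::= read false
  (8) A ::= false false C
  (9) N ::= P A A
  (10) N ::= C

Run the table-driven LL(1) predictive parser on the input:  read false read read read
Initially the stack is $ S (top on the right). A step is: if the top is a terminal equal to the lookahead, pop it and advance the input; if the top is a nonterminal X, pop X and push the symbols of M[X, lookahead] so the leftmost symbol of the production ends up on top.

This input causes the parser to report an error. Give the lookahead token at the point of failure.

step 1: stack=$ S  input=read false read read read $  — expand S ::= A read N
step 2: stack=$ N read A  input=read false read read read $  — expand A ::= read false
step 3: stack=$ N read false read  input=read false read read read $  — match read
step 4: stack=$ N read false  input=false read read read $  — match false
step 5: stack=$ N read  input=read read read $  — match read
step 6: stack=$ N  input=read read $  — expand N ::= C
step 7: stack=$ C  input=read read $  — expand C ::= read
step 8: stack=$ read  input=read read $  — match read
step 9: stack=$  input=read $  — error: stack empty but input remains

read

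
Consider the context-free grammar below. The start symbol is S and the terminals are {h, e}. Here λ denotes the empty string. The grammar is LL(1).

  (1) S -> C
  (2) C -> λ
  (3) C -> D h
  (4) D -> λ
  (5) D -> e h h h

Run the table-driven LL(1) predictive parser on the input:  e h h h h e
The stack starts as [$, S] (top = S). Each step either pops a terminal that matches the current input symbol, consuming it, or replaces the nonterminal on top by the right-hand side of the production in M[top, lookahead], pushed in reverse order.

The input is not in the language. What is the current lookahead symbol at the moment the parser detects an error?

step 1: stack=$ S  input=e h h h h e $  — expand S -> C
step 2: stack=$ C  input=e h h h h e $  — expand C -> D h
step 3: stack=$ h D  input=e h h h h e $  — expand D -> e h h h
step 4: stack=$ h h h h e  input=e h h h h e $  — match e
step 5: stack=$ h h h h  input=h h h h e $  — match h
step 6: stack=$ h h h  input=h h h e $  — match h
step 7: stack=$ h h  input=h h e $  — match h
step 8: stack=$ h  input=h e $  — match h
step 9: stack=$  input=e $  — error: stack empty but input remains

e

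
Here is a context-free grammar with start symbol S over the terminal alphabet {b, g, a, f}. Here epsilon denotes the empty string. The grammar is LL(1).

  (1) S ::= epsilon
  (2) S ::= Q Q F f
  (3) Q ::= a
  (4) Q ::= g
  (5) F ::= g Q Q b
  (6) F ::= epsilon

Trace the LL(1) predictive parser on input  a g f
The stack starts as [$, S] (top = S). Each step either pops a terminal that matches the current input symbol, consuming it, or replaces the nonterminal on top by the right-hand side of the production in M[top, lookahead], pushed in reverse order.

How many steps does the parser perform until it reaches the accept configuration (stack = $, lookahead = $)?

7

step 1: stack=$ S  input=a g f $  — expand S ::= Q Q F f
step 2: stack=$ f F Q Q  input=a g f $  — expand Q ::= a
step 3: stack=$ f F Q a  input=a g f $  — match a
step 4: stack=$ f F Q  input=g f $  — expand Q ::= g
step 5: stack=$ f F g  input=g f $  — match g
step 6: stack=$ f F  input=f $  — expand F ::= epsilon
step 7: stack=$ f  input=f $  — match f
Accept reached after 7 steps.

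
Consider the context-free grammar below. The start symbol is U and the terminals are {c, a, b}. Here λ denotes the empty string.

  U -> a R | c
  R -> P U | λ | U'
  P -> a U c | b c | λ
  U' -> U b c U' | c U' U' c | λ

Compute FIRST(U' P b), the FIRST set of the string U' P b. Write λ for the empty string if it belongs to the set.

{a, b, c}

FIRST(U) = {a, c}
FIRST(P) = {λ, a, b}
FIRST(U') = {λ, a, c}  (via U b c U')
FIRST(R) = {λ, a, b, c}  (via P U, U')
FIRST(U' P b): take FIRST of each symbol in turn, carrying on past any symbol whose FIRST contains λ; result {a, b, c}.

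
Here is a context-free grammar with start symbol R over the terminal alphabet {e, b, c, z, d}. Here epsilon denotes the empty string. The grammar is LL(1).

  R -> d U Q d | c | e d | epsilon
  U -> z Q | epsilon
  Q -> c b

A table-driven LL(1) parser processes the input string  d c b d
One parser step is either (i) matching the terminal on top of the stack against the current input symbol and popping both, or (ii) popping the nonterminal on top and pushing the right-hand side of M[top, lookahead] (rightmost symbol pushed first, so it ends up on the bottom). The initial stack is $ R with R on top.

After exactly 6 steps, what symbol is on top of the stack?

d

step 1: stack=$ R  input=d c b d $  — expand R -> d U Q d
step 2: stack=$ d Q U d  input=d c b d $  — match d
step 3: stack=$ d Q U  input=c b d $  — expand U -> epsilon
step 4: stack=$ d Q  input=c b d $  — expand Q -> c b
step 5: stack=$ d b c  input=c b d $  — match c
step 6: stack=$ d b  input=b d $  — match b
Stack after step 6: $ d (top = d).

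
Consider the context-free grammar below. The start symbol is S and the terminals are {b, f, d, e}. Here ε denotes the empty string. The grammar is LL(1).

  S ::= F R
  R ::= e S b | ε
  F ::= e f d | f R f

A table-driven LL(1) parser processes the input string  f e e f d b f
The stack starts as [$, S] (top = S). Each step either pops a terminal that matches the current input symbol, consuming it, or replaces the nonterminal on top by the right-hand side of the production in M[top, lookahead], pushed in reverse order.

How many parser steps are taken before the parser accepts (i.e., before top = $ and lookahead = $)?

      Stack            Input            Action
   1  $ S              f e e f d b f $  expand S ::= F R
   2  $ R F            f e e f d b f $  expand F ::= f R f
   3  $ R f R f        f e e f d b f $  match f
   4  $ R f R          e e f d b f $    expand R ::= e S b
   5  $ R f b S e      e e f d b f $    match e
   6  $ R f b S        e f d b f $      expand S ::= F R
   7  $ R f b R F      e f d b f $      expand F ::= e f d
   8  $ R f b R d f e  e f d b f $      match e
   9  $ R f b R d f    f d b f $        match f
  10  $ R f b R d      d b f $          match d
  11  $ R f b R        b f $            expand R ::= ε
  12  $ R f b          b f $            match b
  13  $ R f            f $              match f
  14  $ R              $                expand R ::= ε
Accept reached after 14 steps.

14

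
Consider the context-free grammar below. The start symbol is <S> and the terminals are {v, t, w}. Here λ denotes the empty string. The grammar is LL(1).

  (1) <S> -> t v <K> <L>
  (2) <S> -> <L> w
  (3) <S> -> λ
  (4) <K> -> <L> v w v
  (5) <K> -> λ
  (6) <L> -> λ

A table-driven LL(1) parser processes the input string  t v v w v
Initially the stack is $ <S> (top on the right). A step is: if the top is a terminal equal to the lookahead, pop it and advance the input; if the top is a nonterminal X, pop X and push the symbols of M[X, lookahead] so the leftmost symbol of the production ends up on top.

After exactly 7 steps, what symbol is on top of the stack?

step 1: stack=$ <S>  input=t v v w v $  — expand <S> -> t v <K> <L>
step 2: stack=$ <L> <K> v t  input=t v v w v $  — match t
step 3: stack=$ <L> <K> v  input=v v w v $  — match v
step 4: stack=$ <L> <K>  input=v w v $  — expand <K> -> <L> v w v
step 5: stack=$ <L> v w v <L>  input=v w v $  — expand <L> -> λ
step 6: stack=$ <L> v w v  input=v w v $  — match v
step 7: stack=$ <L> v w  input=w v $  — match w
Stack after step 7: $ <L> v (top = v).

v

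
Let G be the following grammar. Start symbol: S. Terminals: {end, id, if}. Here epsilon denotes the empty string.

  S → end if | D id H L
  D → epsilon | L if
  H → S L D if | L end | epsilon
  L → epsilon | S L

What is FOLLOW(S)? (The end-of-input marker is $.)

FIRST(S): from S→end if we get {end}; from S→D id H L we get {end, id, if}. So FIRST(S) = {end, id, if}.
FIRST(L): from L→epsilon we get {epsilon}; from L→S L we get {end, id, if}. So FIRST(L) = {epsilon, end, id, if}.
FIRST(D): from D→epsilon we get {epsilon}; from D→L if we get {end, id, if}. So FIRST(D) = {epsilon, end, id, if}.
FIRST(H): from H→S L D if we get {end, id, if}; from H→L end we get {end, id, if}; from H→epsilon we get {epsilon}. So FIRST(H) = {epsilon, end, id, if}.
FOLLOW(S) includes $ since S is the start symbol.
FOLLOW(D): in S→D id H L, D is followed by id H L with FIRST {id}; in H→S L D if, D is followed by if with FIRST {if}. Thus FOLLOW(D) = {id, if}.
FOLLOW(S): in H→S L D if, S is followed by L D if with FIRST {end, id, if}; in L→S L, S is followed by L with FIRST {epsilon, end, id, if}; in L→S L, the suffix after S is nullable, so FOLLOW(S) ⊇ FOLLOW(L) = {$, end, id, if}. Thus FOLLOW(S) = {$, end, id, if}.
FOLLOW(H): in S→D id H L, H is followed by L with FIRST {epsilon, end, id, if}; in S→D id H L, the suffix after H is nullable, so FOLLOW(H) ⊇ FOLLOW(S) = {$, end, id, if}. Thus FOLLOW(H) = {$, end, id, if}.
FOLLOW(L): in S→D id H L, the suffix after L is empty, so FOLLOW(L) ⊇ FOLLOW(S) = {$, end, id, if}; in D→L if, L is followed by if with FIRST {if}; in H→S L D if, L is followed by D if with FIRST {end, id, if}; in H→L end, L is followed by end with FIRST {end}; in L→S L, the suffix after L is empty (adds nothing new). Thus FOLLOW(L) = {$, end, id, if}.

{$, end, id, if}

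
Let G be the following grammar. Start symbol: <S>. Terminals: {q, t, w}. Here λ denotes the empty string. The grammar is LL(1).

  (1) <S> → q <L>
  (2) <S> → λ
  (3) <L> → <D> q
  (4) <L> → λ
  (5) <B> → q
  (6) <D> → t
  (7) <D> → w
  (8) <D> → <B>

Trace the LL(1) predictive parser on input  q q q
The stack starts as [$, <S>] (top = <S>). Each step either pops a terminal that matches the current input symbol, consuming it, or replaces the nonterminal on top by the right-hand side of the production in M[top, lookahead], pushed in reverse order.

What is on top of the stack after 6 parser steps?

step 1: stack=$ <S>  input=q q q $  — expand <S> → q <L>
step 2: stack=$ <L> q  input=q q q $  — match q
step 3: stack=$ <L>  input=q q $  — expand <L> → <D> q
step 4: stack=$ q <D>  input=q q $  — expand <D> → <B>
step 5: stack=$ q <B>  input=q q $  — expand <B> → q
step 6: stack=$ q q  input=q q $  — match q
Stack after step 6: $ q (top = q).

q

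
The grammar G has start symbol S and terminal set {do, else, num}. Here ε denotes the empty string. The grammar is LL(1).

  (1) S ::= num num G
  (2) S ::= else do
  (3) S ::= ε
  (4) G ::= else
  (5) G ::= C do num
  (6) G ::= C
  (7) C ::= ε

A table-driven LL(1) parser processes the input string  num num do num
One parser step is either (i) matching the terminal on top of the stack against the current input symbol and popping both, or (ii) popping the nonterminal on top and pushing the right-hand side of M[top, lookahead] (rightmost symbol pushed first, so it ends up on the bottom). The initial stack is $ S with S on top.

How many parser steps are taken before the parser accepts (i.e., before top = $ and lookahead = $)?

step 1: stack=$ S  input=num num do num $  — expand S ::= num num G
step 2: stack=$ G num num  input=num num do num $  — match num
step 3: stack=$ G num  input=num do num $  — match num
step 4: stack=$ G  input=do num $  — expand G ::= C do num
step 5: stack=$ num do C  input=do num $  — expand C ::= ε
step 6: stack=$ num do  input=do num $  — match do
step 7: stack=$ num  input=num $  — match num
Accept reached after 7 steps.

7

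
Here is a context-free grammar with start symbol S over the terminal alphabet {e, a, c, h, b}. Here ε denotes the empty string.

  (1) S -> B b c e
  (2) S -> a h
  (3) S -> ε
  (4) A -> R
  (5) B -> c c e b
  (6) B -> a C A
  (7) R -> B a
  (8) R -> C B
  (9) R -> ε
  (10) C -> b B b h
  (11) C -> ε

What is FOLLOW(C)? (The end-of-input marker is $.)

{a, b, c}

FIRST(B): from B->c c e b we get {c}; from B->a C A we get {a}. So FIRST(B) = {a, c}.
FIRST(C): from C->b B b h we get {b}; from C->ε we get {ε}. So FIRST(C) = {ε, b}.
FIRST(S): from S->B b c e we get {a, c}; from S->a h we get {a}; from S->ε we get {ε}. So FIRST(S) = {ε, a, c}.
FIRST(R): from R->B a we get {a, c}; from R->C B we get {a, b, c}; from R->ε we get {ε}. So FIRST(R) = {ε, a, b, c}.
FIRST(A): from A->R we get {ε, a, b, c}. So FIRST(A) = {ε, a, b, c}.
FOLLOW(S) includes $ since S is the start symbol.
FOLLOW(S): S appears on no right-hand side. Thus FOLLOW(S) = {$}.
FOLLOW(A): in B->a C A, the suffix after A is empty, so FOLLOW(A) ⊇ FOLLOW(B) = {a, b}. Thus FOLLOW(A) = {a, b}.
FOLLOW(R): in A->R, the suffix after R is empty, so FOLLOW(R) ⊇ FOLLOW(A) = {a, b}. Thus FOLLOW(R) = {a, b}.
FOLLOW(B): in S->B b c e, B is followed by b c e with FIRST {b}; in R->B a, B is followed by a with FIRST {a}; in R->C B, the suffix after B is empty, so FOLLOW(B) ⊇ FOLLOW(R) = {a, b}; in C->b B b h, B is followed by b h with FIRST {b}. Thus FOLLOW(B) = {a, b}.
FOLLOW(C): in B->a C A, C is followed by A with FIRST {ε, a, b, c}; in B->a C A, the suffix after C is nullable, so FOLLOW(C) ⊇ FOLLOW(B) = {a, b}; in R->C B, C is followed by B with FIRST {a, c}. Thus FOLLOW(C) = {a, b, c}.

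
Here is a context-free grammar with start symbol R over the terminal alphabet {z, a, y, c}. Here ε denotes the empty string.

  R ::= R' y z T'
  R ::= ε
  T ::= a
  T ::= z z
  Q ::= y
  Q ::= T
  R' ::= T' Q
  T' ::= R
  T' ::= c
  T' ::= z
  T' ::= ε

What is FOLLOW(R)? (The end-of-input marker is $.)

FIRST(T) = {a, z}
FIRST(Q) = {a, y, z}  (via T)
FIRST(R) = {ε, a, c, y, z}  (via R' y z T')
FIRST(T') = {ε, a, c, y, z}  (via R)
FIRST(R') = {a, c, y, z}  (via T' Q)
FOLLOW(R) includes $ since R is the start symbol.
FOLLOW(R'): in R::=R' y z T', R' is followed by y z T' with FIRST {y}. Thus FOLLOW(R') = {y}.
FOLLOW(Q): in R'::=T' Q, the suffix after Q is empty, so FOLLOW(Q) ⊇ FOLLOW(R') = {y}. Thus FOLLOW(Q) = {y}.
FOLLOW(T): in Q::=T, the suffix after T is empty, so FOLLOW(T) ⊇ FOLLOW(Q) = {y}. Thus FOLLOW(T) = {y}.
FOLLOW(R): in T'::=R, the suffix after R is empty, so FOLLOW(R) ⊇ FOLLOW(T') = {$, a, y, z}. Thus FOLLOW(R) = {$, a, y, z}.
FOLLOW(T'): in R::=R' y z T', the suffix after T' is empty, so FOLLOW(T') ⊇ FOLLOW(R) = {$, a, y, z}; in R'::=T' Q, T' is followed by Q with FIRST {a, y, z}. Thus FOLLOW(T') = {$, a, y, z}.

{$, a, y, z}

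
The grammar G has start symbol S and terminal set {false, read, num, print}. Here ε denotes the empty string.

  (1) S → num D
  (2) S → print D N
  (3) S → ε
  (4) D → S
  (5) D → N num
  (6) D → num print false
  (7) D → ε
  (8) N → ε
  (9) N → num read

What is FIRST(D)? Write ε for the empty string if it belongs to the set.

{ε, num, print}

FIRST(S) = {ε, num, print}
FIRST(N) = {ε, num}
FIRST(D) = {ε, num, print}  (via S, N num)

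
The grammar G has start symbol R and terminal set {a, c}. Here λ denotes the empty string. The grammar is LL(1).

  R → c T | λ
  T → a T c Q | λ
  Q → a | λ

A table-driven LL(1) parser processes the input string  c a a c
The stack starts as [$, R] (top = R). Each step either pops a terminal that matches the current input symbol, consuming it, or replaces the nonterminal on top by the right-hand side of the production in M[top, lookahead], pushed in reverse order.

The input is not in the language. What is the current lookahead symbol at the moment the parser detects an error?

      Stack          Input      Action
   1  $ R            c a a c $  expand R → c T
   2  $ T c          c a a c $  match c
   3  $ T            a a c $    expand T → a T c Q
   4  $ Q c T a      a a c $    match a
   5  $ Q c T        a c $      expand T → a T c Q
   6  $ Q c Q c T a  a c $      match a
   7  $ Q c Q c T    c $        expand T → λ
   8  $ Q c Q c      c $        match c
   9  $ Q c Q        $          expand Q → λ
  10  $ Q c          $          error: top is terminal c but lookahead is $

$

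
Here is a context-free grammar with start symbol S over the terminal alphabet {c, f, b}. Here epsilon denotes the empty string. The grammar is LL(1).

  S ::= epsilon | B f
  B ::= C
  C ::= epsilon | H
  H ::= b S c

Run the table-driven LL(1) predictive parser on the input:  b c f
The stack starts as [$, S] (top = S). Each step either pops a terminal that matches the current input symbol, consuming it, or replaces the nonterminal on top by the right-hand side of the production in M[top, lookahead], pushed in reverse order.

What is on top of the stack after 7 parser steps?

f

     Stack      Input    Action
  1  $ S        b c f $  expand S ::= B f
  2  $ f B      b c f $  expand B ::= C
  3  $ f C      b c f $  expand C ::= H
  4  $ f H      b c f $  expand H ::= b S c
  5  $ f c S b  b c f $  match b
  6  $ f c S    c f $    expand S ::= epsilon
  7  $ f c      c f $    match c
Stack after step 7: $ f (top = f).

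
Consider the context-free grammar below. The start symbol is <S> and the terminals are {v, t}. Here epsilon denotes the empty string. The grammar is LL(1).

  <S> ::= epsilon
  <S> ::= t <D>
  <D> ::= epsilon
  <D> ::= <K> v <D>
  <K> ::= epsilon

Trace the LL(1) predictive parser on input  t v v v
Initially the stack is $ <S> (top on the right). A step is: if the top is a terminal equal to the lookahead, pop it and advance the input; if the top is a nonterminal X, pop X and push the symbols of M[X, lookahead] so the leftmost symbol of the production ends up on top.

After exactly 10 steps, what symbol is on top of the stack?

v

      Stack        Input      Action
   1  $ <S>        t v v v $  expand <S> ::= t <D>
   2  $ <D> t      t v v v $  match t
   3  $ <D>        v v v $    expand <D> ::= <K> v <D>
   4  $ <D> v <K>  v v v $    expand <K> ::= epsilon
   5  $ <D> v      v v v $    match v
   6  $ <D>        v v $      expand <D> ::= <K> v <D>
   7  $ <D> v <K>  v v $      expand <K> ::= epsilon
   8  $ <D> v      v v $      match v
   9  $ <D>        v $        expand <D> ::= <K> v <D>
  10  $ <D> v <K>  v $        expand <K> ::= epsilon
Stack after step 10: $ <D> v (top = v).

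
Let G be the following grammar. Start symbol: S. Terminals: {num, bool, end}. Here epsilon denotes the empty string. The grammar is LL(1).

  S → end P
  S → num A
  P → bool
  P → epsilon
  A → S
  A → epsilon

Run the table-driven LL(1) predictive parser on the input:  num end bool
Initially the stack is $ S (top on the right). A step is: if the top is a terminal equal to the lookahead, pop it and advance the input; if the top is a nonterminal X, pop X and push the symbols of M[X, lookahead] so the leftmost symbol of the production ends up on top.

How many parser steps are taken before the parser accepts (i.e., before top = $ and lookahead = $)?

step 1: stack=$ S  input=num end bool $  — expand S → num A
step 2: stack=$ A num  input=num end bool $  — match num
step 3: stack=$ A  input=end bool $  — expand A → S
step 4: stack=$ S  input=end bool $  — expand S → end P
step 5: stack=$ P end  input=end bool $  — match end
step 6: stack=$ P  input=bool $  — expand P → bool
step 7: stack=$ bool  input=bool $  — match bool
Accept reached after 7 steps.

7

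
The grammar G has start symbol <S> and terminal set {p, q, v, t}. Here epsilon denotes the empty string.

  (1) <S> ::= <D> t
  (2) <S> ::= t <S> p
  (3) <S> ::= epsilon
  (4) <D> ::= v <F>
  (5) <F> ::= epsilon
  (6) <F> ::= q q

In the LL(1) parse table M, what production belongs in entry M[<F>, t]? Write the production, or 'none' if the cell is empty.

FIRST(<D>): from <D>::=v <F> we get {v}. So FIRST(<D>) = {v}.
FIRST(<F>): from <F>::=epsilon we get {epsilon}; from <F>::=q q we get {q}. So FIRST(<F>) = {epsilon, q}.
FIRST(<S>): from <S>::=<D> t we get {v}; from <S>::=t <S> p we get {t}; from <S>::=epsilon we get {epsilon}. So FIRST(<S>) = {epsilon, t, v}.
FOLLOW(<S>) includes $ since <S> is the start symbol.
FOLLOW(<D>): in <S>::=<D> t, <D> is followed by t with FIRST {t}. Thus FOLLOW(<D>) = {t}.
FOLLOW(<F>): in <D>::=v <F>, the suffix after <F> is empty, so FOLLOW(<F>) ⊇ FOLLOW(<D>) = {t}. Thus FOLLOW(<F>) = {t}.
For <F> ::= epsilon: FIRST(epsilon) = {epsilon}, so it goes in M[<F>, t] for t ∈ {}; since epsilon ∈ FIRST, also for every t ∈ FOLLOW(<F>) = {t}.
For <F> ::= q q: FIRST(q q) = {q}, so it goes in M[<F>, t] for t ∈ {q}.

<F> ::= epsilon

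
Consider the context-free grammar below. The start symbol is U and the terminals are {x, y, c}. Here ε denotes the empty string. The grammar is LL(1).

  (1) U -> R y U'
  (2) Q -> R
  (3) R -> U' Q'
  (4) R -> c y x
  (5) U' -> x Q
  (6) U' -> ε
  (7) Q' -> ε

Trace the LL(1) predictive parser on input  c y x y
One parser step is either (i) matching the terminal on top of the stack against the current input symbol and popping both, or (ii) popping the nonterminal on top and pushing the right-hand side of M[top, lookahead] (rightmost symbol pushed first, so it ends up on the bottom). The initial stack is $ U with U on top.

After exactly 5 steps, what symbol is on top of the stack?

y

     Stack         Input      Action
  1  $ U           c y x y $  expand U -> R y U'
  2  $ U' y R      c y x y $  expand R -> c y x
  3  $ U' y x y c  c y x y $  match c
  4  $ U' y x y    y x y $    match y
  5  $ U' y x      x y $      match x
Stack after step 5: $ U' y (top = y).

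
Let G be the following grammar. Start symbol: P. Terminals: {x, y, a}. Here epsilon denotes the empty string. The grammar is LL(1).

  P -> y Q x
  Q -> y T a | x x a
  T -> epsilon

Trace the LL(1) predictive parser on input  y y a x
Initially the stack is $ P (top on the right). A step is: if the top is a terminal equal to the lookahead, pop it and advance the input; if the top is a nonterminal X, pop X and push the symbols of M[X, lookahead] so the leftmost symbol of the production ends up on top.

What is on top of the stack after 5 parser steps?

a

     Stack      Input      Action
  1  $ P        y y a x $  expand P -> y Q x
  2  $ x Q y    y y a x $  match y
  3  $ x Q      y a x $    expand Q -> y T a
  4  $ x a T y  y a x $    match y
  5  $ x a T    a x $      expand T -> epsilon
Stack after step 5: $ x a (top = a).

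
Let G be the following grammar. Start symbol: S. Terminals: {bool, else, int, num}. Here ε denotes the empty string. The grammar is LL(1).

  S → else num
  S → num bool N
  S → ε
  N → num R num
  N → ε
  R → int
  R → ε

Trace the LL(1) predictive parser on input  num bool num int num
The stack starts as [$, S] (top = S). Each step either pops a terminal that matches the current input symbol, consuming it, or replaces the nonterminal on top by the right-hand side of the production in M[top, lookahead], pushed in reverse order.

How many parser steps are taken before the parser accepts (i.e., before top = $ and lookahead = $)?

8

     Stack         Input                   Action
  1  $ S           num bool num int num $  expand S → num bool N
  2  $ N bool num  num bool num int num $  match num
  3  $ N bool      bool num int num $      match bool
  4  $ N           num int num $           expand N → num R num
  5  $ num R num   num int num $           match num
  6  $ num R       int num $               expand R → int
  7  $ num int     int num $               match int
  8  $ num         num $                   match num
Accept reached after 8 steps.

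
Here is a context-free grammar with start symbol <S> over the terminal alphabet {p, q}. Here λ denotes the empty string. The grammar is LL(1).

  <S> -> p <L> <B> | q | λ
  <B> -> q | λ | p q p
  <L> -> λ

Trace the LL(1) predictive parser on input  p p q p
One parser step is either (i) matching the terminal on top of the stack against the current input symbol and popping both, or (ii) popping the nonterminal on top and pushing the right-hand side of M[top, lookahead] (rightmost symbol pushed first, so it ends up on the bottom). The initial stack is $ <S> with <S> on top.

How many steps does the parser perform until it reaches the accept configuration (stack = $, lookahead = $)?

     Stack        Input      Action
  1  $ <S>        p p q p $  expand <S> -> p <L> <B>
  2  $ <B> <L> p  p p q p $  match p
  3  $ <B> <L>    p q p $    expand <L> -> λ
  4  $ <B>        p q p $    expand <B> -> p q p
  5  $ p q p      p q p $    match p
  6  $ p q        q p $      match q
  7  $ p          p $        match p
Accept reached after 7 steps.

7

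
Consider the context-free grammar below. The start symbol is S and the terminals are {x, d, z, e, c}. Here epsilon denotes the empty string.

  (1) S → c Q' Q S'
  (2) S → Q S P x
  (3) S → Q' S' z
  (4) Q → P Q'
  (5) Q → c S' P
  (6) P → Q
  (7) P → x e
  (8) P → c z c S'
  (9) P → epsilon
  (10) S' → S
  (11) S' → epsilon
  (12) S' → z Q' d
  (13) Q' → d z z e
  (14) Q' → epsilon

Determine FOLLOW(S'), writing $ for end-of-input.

FIRST(Q') = {epsilon, d}
FIRST(S) = {c, d, x, z}  (via Q S P x, Q' S' z)
FIRST(S') = {epsilon, c, d, x, z}  (via S)
FIRST(Q) = {epsilon, c, d, x}  (via P Q')
FIRST(P) = {epsilon, c, d, x}  (via Q)
FOLLOW(S) includes $ since S is the start symbol.
FOLLOW(S): in S→Q S P x, S is followed by P x with FIRST {c, d, x}; in S'→S, the suffix after S is empty, so FOLLOW(S) ⊇ FOLLOW(S') = {$, c, d, x, z}. Thus FOLLOW(S) = {$, c, d, x, z}.
FOLLOW(Q): in S→c Q' Q S', Q is followed by S' with FIRST {epsilon, c, d, x, z}; in S→c Q' Q S', the suffix after Q is nullable, so FOLLOW(Q) ⊇ FOLLOW(S) = {$, c, d, x, z}; in S→Q S P x, Q is followed by S P x with FIRST {c, d, x, z}; in P→Q, the suffix after Q is empty, so FOLLOW(Q) ⊇ FOLLOW(P) = {$, c, d, x, z}. Thus FOLLOW(Q) = {$, c, d, x, z}.
FOLLOW(P): in S→Q S P x, P is followed by x with FIRST {x}; in Q→P Q', P is followed by Q' with FIRST {epsilon, d}; in Q→P Q', the suffix after P is nullable, so FOLLOW(P) ⊇ FOLLOW(Q) = {$, c, d, x, z}; in Q→c S' P, the suffix after P is empty, so FOLLOW(P) ⊇ FOLLOW(Q) = {$, c, d, x, z}. Thus FOLLOW(P) = {$, c, d, x, z}.
FOLLOW(S'): in S→c Q' Q S', the suffix after S' is empty, so FOLLOW(S') ⊇ FOLLOW(S) = {$, c, d, x, z}; in S→Q' S' z, S' is followed by z with FIRST {z}; in Q→c S' P, S' is followed by P with FIRST {epsilon, c, d, x}; in Q→c S' P, the suffix after S' is nullable, so FOLLOW(S') ⊇ FOLLOW(Q) = {$, c, d, x, z}; in P→c z c S', the suffix after S' is empty, so FOLLOW(S') ⊇ FOLLOW(P) = {$, c, d, x, z}. Thus FOLLOW(S') = {$, c, d, x, z}.
FOLLOW(Q'): in S→c Q' Q S', Q' is followed by Q S' with FIRST {epsilon, c, d, x, z}; in S→c Q' Q S', the suffix after Q' is nullable, so FOLLOW(Q') ⊇ FOLLOW(S) = {$, c, d, x, z}; in S→Q' S' z, Q' is followed by S' z with FIRST {c, d, x, z}; in Q→P Q', the suffix after Q' is empty, so FOLLOW(Q') ⊇ FOLLOW(Q) = {$, c, d, x, z}; in S'→z Q' d, Q' is followed by d with FIRST {d}. Thus FOLLOW(Q') = {$, c, d, x, z}.

{$, c, d, x, z}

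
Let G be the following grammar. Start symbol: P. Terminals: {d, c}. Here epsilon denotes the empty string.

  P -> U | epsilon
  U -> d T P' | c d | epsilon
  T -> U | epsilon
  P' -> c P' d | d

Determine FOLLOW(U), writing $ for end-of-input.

FIRST(U) = {epsilon, c, d}
FIRST(P') = {c, d}
FIRST(P) = {epsilon, c, d}  (via U)
FIRST(T) = {epsilon, c, d}  (via U)
FOLLOW(P) includes $ since P is the start symbol.
FOLLOW(P): P appears on no right-hand side. Thus FOLLOW(P) = {$}.
FOLLOW(T): in U->d T P', T is followed by P' with FIRST {c, d}. Thus FOLLOW(T) = {c, d}.
FOLLOW(U): in P->U, the suffix after U is empty, so FOLLOW(U) ⊇ FOLLOW(P) = {$}; in T->U, the suffix after U is empty, so FOLLOW(U) ⊇ FOLLOW(T) = {c, d}. Thus FOLLOW(U) = {$, c, d}.
FOLLOW(P'): in U->d T P', the suffix after P' is empty, so FOLLOW(P') ⊇ FOLLOW(U) = {$, c, d}; in P'->c P' d, P' is followed by d with FIRST {d}. Thus FOLLOW(P') = {$, c, d}.

{$, c, d}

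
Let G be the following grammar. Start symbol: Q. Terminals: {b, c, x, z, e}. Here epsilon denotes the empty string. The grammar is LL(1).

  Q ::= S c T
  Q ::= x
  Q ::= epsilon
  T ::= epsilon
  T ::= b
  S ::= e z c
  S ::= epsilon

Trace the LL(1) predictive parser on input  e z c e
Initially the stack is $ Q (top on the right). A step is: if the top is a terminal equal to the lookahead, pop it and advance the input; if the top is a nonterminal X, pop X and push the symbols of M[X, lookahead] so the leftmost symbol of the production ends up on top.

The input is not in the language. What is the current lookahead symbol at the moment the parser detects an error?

     Stack        Input      Action
  1  $ Q          e z c e $  expand Q ::= S c T
  2  $ T c S      e z c e $  expand S ::= e z c
  3  $ T c c z e  e z c e $  match e
  4  $ T c c z    z c e $    match z
  5  $ T c c      c e $      match c
  6  $ T c        e $        error: top is terminal c but lookahead is e

e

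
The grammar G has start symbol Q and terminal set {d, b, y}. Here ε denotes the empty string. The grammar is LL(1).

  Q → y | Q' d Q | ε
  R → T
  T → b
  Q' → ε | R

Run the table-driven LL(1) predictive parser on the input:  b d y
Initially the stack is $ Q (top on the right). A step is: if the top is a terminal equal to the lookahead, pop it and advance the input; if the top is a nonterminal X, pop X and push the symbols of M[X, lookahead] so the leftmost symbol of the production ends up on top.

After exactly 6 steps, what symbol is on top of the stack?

     Stack     Input    Action
  1  $ Q       b d y $  expand Q → Q' d Q
  2  $ Q d Q'  b d y $  expand Q' → R
  3  $ Q d R   b d y $  expand R → T
  4  $ Q d T   b d y $  expand T → b
  5  $ Q d b   b d y $  match b
  6  $ Q d     d y $    match d
Stack after step 6: $ Q (top = Q).

Q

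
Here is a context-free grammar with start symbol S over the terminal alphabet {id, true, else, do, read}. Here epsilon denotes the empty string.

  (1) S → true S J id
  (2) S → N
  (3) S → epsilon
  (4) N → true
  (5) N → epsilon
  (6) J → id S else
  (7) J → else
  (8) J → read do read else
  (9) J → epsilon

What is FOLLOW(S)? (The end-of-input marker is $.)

{$, else, id, read}

FIRST(N): from N→true we get {true}; from N→epsilon we get {epsilon}. So FIRST(N) = {epsilon, true}.
FIRST(J): from J→id S else we get {id}; from J→else we get {else}; from J→read do read else we get {read}; from J→epsilon we get {epsilon}. So FIRST(J) = {epsilon, else, id, read}.
FIRST(S): from S→true S J id we get {true}; from S→N we get {epsilon, true}; from S→epsilon we get {epsilon}. So FIRST(S) = {epsilon, true}.
FOLLOW(S) includes $ since S is the start symbol.
FOLLOW(S): in S→true S J id, S is followed by J id with FIRST {else, id, read}; in J→id S else, S is followed by else with FIRST {else}. Thus FOLLOW(S) = {$, else, id, read}.
FOLLOW(N): in S→N, the suffix after N is empty, so FOLLOW(N) ⊇ FOLLOW(S) = {$, else, id, read}. Thus FOLLOW(N) = {$, else, id, read}.
FOLLOW(J): in S→true S J id, J is followed by id with FIRST {id}. Thus FOLLOW(J) = {id}.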